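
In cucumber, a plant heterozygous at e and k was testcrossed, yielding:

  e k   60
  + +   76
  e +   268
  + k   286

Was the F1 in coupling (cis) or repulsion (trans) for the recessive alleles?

trans

The two most frequent classes are + k (286) and e + (268); these are the parental (non-recombinant) types.
So the F1 carried + k on one chromosome and e + on the other — the recessive alleles are on opposite chromosomes (trans / repulsion).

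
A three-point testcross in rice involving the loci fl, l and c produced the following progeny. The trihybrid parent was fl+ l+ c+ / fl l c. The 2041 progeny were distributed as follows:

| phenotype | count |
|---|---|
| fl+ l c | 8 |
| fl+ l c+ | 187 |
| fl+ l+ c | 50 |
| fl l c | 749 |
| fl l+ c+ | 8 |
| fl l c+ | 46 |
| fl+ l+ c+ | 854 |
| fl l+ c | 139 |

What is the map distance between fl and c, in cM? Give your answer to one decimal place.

5.5 cM

The two rarest classes, fl l+ c+ and fl+ l c, are the double crossovers. Comparing them with the parentals, only the fl allele has switched, so fl is the middle locus and the order is c – fl – l.
Crossovers in the c–fl interval produce the single-crossover classes fl+ l+ c and fl l c+ (50 + 46 = 96) plus the double crossovers (16).
RF(c–fl) = (96 + 16) / 2041 = 112/2041 = 0.0549 → 5.5 cM.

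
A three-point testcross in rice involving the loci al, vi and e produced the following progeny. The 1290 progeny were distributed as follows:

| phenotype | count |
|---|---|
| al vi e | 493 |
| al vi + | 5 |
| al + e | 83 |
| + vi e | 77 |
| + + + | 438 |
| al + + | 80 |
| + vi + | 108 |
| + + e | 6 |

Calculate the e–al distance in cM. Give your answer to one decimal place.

13.0 cM

The two most frequent reciprocal classes, al vi e and + + +, are the parental types, so the F1 was al vi e / + + +.
The two rarest classes, al vi + and + + e, are the double crossovers. Comparing them with the parentals, only the e allele has switched, so e is the middle locus and the order is al – e – vi.
Crossovers in the al–e interval produce the single-crossover classes + vi e and al + + (77 + 80 = 157) plus the double crossovers (11).
RF(al–e) = (157 + 11) / 1290 = 168/1290 = 0.1302 → 13.0 cM.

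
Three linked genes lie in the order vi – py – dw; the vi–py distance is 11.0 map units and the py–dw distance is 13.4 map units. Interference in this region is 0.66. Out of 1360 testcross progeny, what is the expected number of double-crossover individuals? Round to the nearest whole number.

Map distances give recombination frequencies of 0.110 and 0.134 for the two intervals.
With interference 0.66 (so coincidence = 0.34), expected double-crossover frequency = 0.110 × 0.134 × 0.34 = 0.00501.
Expected number = 0.00501 × 1360 = 6.82 ≈ 7.

7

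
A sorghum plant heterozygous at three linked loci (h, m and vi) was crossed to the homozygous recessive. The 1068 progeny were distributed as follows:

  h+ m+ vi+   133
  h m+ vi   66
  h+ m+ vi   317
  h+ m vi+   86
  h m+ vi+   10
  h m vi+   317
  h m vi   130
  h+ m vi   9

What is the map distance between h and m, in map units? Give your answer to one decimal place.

16.0 map units

The two most frequent reciprocal classes, h m vi+ and h+ m+ vi, are the parental types, so the F1 was h m vi+ / h+ m+ vi.
The two rarest classes, h m+ vi+ and h+ m vi, are the double crossovers. Comparing them with the parentals, only the m allele has switched, so m is the middle locus and the order is vi – m – h.
Crossovers in the m–h interval produce the single-crossover classes h+ m vi+ and h m+ vi (86 + 66 = 152) plus the double crossovers (19).
RF(m–h) = (152 + 19) / 1068 = 171/1068 = 0.1601 → 16.0 map units.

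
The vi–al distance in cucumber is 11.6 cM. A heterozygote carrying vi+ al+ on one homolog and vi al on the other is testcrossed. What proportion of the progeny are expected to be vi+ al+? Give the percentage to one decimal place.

A map distance of 11.6 cM corresponds to a recombination frequency of 0.116.
The F1 is vi+ al+ / vi al, so vi+ al+ is a parental gamete class with expected frequency (1 − r)/2 = 0.884/2 = 0.4420.
That is 0.4420 = 44.2% of the progeny.

44.2%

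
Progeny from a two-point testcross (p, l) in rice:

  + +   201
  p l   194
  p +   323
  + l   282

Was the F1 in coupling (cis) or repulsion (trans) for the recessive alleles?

The two most frequent classes are + l (282) and p + (323); these are the parental (non-recombinant) types.
So the F1 carried + l on one chromosome and p + on the other — the recessive alleles are on opposite chromosomes (trans / repulsion).

trans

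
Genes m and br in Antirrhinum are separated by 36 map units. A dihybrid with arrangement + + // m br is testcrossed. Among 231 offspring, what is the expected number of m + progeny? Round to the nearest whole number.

A map distance of 36 map units corresponds to a recombination frequency of 0.360.
The F1 is + + / m br, so m + is a recombinant gamete class with expected frequency r/2 = 0.360/2 = 0.1800.
Expected number = 0.1800 × 231 = 41.58 ≈ 42.

42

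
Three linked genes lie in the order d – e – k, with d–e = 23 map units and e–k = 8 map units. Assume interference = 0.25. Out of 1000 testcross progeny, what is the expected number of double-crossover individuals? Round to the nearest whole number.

Map distances give recombination frequencies of 0.230 and 0.080 for the two intervals.
With interference 0.25 (so coincidence = 0.75), expected double-crossover frequency = 0.230 × 0.080 × 0.75 = 0.01380.
Expected number = 0.01380 × 1000 = 13.80 ≈ 14.

14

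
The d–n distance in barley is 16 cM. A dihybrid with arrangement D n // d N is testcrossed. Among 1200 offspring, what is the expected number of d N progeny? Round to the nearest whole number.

504

A map distance of 16 cM corresponds to a recombination frequency of 0.160.
The F1 is D n / d N, so d N is a parental gamete class with expected frequency (1 − r)/2 = 0.840/2 = 0.4200.
Expected number = 0.4200 × 1200 = 504.00 ≈ 504.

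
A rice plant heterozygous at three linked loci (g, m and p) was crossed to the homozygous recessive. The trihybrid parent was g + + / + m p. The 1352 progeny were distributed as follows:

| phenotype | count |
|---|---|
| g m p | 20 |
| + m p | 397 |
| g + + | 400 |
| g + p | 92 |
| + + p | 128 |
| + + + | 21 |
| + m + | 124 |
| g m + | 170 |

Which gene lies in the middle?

The two rarest classes, + + + and g m p, are the double crossovers. Comparing them with the parentals, only the g allele has switched, so g is the middle locus and the order is p – g – m.

g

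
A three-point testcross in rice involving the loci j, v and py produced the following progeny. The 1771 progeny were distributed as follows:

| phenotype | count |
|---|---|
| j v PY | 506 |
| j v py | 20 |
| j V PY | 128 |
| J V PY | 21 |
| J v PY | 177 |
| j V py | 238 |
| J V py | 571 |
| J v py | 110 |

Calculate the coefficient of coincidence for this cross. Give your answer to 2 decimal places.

The two most frequent reciprocal classes, J V py and j v PY, are the parental types, so the F1 was J V py / j v PY.
The two rarest classes, J V PY and j v py, are the double crossovers. Comparing them with the parentals, only the py allele has switched, so py is the middle locus and the order is v – py – j.
v–py: (238 + 41)/1771 = 0.1575; py–j: (415 + 41)/1771 = 0.2575.
Expected DCO frequency = 0.1575 × 0.2575 ≈ 0.04056; observed = 41/1771 ≈ 0.02315.
Coefficient of coincidence = 0.02315/0.04056 ≈ 0.57.

0.57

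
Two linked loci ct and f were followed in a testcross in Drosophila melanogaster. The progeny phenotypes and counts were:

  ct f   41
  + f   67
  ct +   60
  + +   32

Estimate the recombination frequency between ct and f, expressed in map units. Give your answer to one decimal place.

The two most frequent classes, + f (67) and ct + (60), are the parental types, so the F1 was + f / ct +.
The recombinant classes are + + and ct f: 32 + 41 = 73.
Recombination frequency = 73/200 = 0.3650 ≈ 36.5%, i.e. 36.5 map units.

36.5 map units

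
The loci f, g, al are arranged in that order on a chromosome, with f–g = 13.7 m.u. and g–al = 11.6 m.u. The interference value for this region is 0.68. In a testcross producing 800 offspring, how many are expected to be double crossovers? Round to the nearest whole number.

Map distances give recombination frequencies of 0.137 and 0.116 for the two intervals.
With interference 0.68 (so coincidence = 0.32), expected double-crossover frequency = 0.137 × 0.116 × 0.32 = 0.00509.
Expected number = 0.00509 × 800 = 4.07 ≈ 4.

4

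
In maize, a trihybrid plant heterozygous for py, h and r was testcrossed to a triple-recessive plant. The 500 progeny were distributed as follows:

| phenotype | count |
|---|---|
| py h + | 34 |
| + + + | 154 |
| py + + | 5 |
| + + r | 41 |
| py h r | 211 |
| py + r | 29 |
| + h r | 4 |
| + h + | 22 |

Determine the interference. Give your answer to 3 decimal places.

The two most frequent reciprocal classes, + + + and py h r, are the parental types, so the F1 was + + + / py h r.
The two rarest classes, py + + and + h r, are the double crossovers. Comparing them with the parentals, only the py allele has switched, so py is the middle locus and the order is r – py – h.
r–py: (75 + 9)/500 = 0.1680; py–h: (51 + 9)/500 = 0.1200.
Expected DCO frequency = 0.1680 × 0.1200 ≈ 0.02016; observed = 9/500 ≈ 0.01800.
Coefficient of coincidence = 0.01800/0.02016 ≈ 0.893; interference = 1 − 0.893 = 0.107.

0.107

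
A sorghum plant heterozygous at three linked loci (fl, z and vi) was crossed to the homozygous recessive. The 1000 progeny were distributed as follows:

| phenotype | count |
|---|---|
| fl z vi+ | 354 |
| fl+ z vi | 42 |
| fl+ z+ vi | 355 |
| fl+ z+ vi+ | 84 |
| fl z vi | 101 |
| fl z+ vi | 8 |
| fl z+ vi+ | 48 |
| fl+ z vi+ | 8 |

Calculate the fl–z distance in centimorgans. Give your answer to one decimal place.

The two most frequent reciprocal classes, fl+ z+ vi and fl z vi+, are the parental types, so the F1 was fl+ z+ vi / fl z vi+.
The two rarest classes, fl z+ vi and fl+ z vi+, are the double crossovers. Comparing them with the parentals, only the fl allele has switched, so fl is the middle locus and the order is vi – fl – z.
Crossovers in the fl–z interval produce the single-crossover classes fl+ z vi and fl z+ vi+ (42 + 48 = 90) plus the double crossovers (16).
RF(fl–z) = (90 + 16) / 1000 = 106/1000 = 0.1060 → 10.6 centimorgans.

10.6 centimorgans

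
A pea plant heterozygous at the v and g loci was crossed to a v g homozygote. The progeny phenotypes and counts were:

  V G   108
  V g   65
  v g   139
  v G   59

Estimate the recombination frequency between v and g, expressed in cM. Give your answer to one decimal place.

33.4 cM

The two most frequent classes, V G (108) and v g (139), are the parental types, so the F1 was V G / v g.
The recombinant classes are V g and v G: 65 + 59 = 124.
Recombination frequency = 124/371 = 0.3342 ≈ 33.4%, i.e. 33.4 cM.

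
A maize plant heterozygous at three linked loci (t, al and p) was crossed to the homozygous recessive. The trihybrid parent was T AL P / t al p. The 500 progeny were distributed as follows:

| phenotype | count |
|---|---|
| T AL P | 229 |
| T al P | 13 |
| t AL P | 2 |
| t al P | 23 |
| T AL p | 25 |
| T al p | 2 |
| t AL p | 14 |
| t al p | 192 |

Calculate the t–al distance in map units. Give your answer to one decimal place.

The two rarest classes, t AL P and T al p, are the double crossovers. Comparing them with the parentals, only the t allele has switched, so t is the middle locus and the order is al – t – p.
Crossovers in the al–t interval produce the single-crossover classes T al P and t AL p (13 + 14 = 27) plus the double crossovers (4).
RF(al–t) = (27 + 4) / 500 = 31/500 = 0.0620 → 6.2 map units.

6.2 map units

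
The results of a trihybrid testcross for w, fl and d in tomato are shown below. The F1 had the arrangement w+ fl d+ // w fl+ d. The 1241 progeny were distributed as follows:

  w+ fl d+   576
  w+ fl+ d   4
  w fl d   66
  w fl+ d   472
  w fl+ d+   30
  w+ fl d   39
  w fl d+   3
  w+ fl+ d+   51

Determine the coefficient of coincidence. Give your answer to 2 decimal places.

0.92

The two rarest classes, w fl d+ and w+ fl+ d, are the double crossovers. Comparing them with the parentals, only the w allele has switched, so w is the middle locus and the order is fl – w – d.
fl–w: (117 + 7)/1241 = 0.0999; w–d: (69 + 7)/1241 = 0.0612.
Expected DCO frequency = 0.0999 × 0.0612 ≈ 0.00611; observed = 7/1241 ≈ 0.00564.
Coefficient of coincidence = 0.00564/0.00611 ≈ 0.92.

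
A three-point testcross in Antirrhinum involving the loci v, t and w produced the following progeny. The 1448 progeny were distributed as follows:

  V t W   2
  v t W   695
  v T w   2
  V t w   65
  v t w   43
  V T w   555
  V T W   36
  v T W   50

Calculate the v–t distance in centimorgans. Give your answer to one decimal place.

8.2 centimorgans

The two most frequent reciprocal classes, V T w and v t W, are the parental types, so the F1 was V T w / v t W.
The two rarest classes, v T w and V t W, are the double crossovers. Comparing them with the parentals, only the v allele has switched, so v is the middle locus and the order is t – v – w.
Crossovers in the t–v interval produce the single-crossover classes V t w and v T W (65 + 50 = 115) plus the double crossovers (4).
RF(t–v) = (115 + 4) / 1448 = 119/1448 = 0.0822 → 8.2 centimorgans.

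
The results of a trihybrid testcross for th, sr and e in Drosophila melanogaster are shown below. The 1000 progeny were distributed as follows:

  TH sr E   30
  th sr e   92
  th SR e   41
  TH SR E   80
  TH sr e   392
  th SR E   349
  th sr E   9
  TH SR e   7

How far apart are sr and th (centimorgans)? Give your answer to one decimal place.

18.8 centimorgans

The two most frequent reciprocal classes, th SR E and TH sr e, are the parental types, so the F1 was th SR E / TH sr e.
The two rarest classes, th sr E and TH SR e, are the double crossovers. Comparing them with the parentals, only the sr allele has switched, so sr is the middle locus and the order is e – sr – th.
Crossovers in the sr–th interval produce the single-crossover classes TH SR E and th sr e (80 + 92 = 172) plus the double crossovers (16).
RF(sr–th) = (172 + 16) / 1000 = 188/1000 = 0.1880 → 18.8 centimorgans.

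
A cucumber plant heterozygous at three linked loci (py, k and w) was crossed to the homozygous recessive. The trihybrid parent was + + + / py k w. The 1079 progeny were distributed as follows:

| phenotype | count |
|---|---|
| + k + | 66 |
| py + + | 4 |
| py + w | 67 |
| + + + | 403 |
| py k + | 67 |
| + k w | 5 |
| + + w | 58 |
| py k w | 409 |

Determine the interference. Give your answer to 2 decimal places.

0.49

The two rarest classes, py + + and + k w, are the double crossovers. Comparing them with the parentals, only the py allele has switched, so py is the middle locus and the order is w – py – k.
w–py: (125 + 9)/1079 = 0.1242; py–k: (133 + 9)/1079 = 0.1316.
Expected DCO frequency = 0.1242 × 0.1316 ≈ 0.01634; observed = 9/1079 ≈ 0.00834.
Coefficient of coincidence = 0.00834/0.01634 ≈ 0.51; interference = 1 − 0.51 = 0.49.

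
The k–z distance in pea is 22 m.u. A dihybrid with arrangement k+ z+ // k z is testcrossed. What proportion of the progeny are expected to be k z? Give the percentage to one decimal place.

39.0%

A map distance of 22 m.u. corresponds to a recombination frequency of 0.220.
The F1 is k+ z+ / k z, so k z is a parental gamete class with expected frequency (1 − r)/2 = 0.780/2 = 0.3900.
That is 0.3900 = 39.0% of the progeny.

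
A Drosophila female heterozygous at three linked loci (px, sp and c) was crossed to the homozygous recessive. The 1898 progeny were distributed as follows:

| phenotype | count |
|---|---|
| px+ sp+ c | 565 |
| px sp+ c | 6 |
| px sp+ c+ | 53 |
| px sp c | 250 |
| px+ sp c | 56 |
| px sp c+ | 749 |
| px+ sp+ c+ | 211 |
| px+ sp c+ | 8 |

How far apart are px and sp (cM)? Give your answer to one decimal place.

The two most frequent reciprocal classes, px sp c+ and px+ sp+ c, are the parental types, so the F1 was px sp c+ / px+ sp+ c.
The two rarest classes, px+ sp c+ and px sp+ c, are the double crossovers. Comparing them with the parentals, only the px allele has switched, so px is the middle locus and the order is c – px – sp.
Crossovers in the px–sp interval produce the single-crossover classes px sp+ c+ and px+ sp c (53 + 56 = 109) plus the double crossovers (14).
RF(px–sp) = (109 + 14) / 1898 = 123/1898 = 0.0648 → 6.5 cM.

6.5 cM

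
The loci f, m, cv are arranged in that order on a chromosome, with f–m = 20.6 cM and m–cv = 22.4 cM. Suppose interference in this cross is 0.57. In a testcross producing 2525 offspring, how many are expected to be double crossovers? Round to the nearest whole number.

50

Map distances give recombination frequencies of 0.206 and 0.224 for the two intervals.
With interference 0.57 (so coincidence = 0.43), expected double-crossover frequency = 0.206 × 0.224 × 0.43 = 0.01984.
Expected number = 0.01984 × 2525 = 50.10 ≈ 50.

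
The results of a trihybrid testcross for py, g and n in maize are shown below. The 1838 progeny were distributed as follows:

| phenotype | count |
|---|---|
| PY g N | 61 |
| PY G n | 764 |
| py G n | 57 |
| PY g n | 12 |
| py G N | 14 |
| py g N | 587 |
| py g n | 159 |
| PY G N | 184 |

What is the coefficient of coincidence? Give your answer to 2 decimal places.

0.90

The two most frequent reciprocal classes, py g N and PY G n, are the parental types, so the F1 was py g N / PY G n.
The two rarest classes, py G N and PY g n, are the double crossovers. Comparing them with the parentals, only the g allele has switched, so g is the middle locus and the order is py – g – n.
py–g: (118 + 26)/1838 = 0.0783; g–n: (343 + 26)/1838 = 0.2008.
Expected DCO frequency = 0.0783 × 0.2008 ≈ 0.01572; observed = 26/1838 ≈ 0.01415.
Coefficient of coincidence = 0.01415/0.01572 ≈ 0.90.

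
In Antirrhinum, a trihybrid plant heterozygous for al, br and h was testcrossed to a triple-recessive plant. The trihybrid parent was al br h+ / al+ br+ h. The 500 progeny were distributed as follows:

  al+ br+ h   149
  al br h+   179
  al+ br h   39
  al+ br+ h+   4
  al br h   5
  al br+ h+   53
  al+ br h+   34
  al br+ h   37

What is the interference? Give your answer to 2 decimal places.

0.44

The two rarest classes, al br h and al+ br+ h+, are the double crossovers. Comparing them with the parentals, only the h allele has switched, so h is the middle locus and the order is al – h – br.
al–h: (71 + 9)/500 = 0.1600; h–br: (92 + 9)/500 = 0.2020.
Expected DCO frequency = 0.1600 × 0.2020 ≈ 0.03232; observed = 9/500 ≈ 0.01800.
Coefficient of coincidence = 0.01800/0.03232 ≈ 0.56; interference = 1 − 0.56 = 0.44.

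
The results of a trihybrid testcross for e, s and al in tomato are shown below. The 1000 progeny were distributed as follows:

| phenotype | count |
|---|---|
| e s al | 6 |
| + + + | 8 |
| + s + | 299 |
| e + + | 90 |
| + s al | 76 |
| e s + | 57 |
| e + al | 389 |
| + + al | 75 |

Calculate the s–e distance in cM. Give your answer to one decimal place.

The two most frequent reciprocal classes, + s + and e + al, are the parental types, so the F1 was + s + / e + al.
The two rarest classes, + + + and e s al, are the double crossovers. Comparing them with the parentals, only the s allele has switched, so s is the middle locus and the order is e – s – al.
Crossovers in the e–s interval produce the single-crossover classes e s + and + + al (57 + 75 = 132) plus the double crossovers (14).
RF(e–s) = (132 + 14) / 1000 = 146/1000 = 0.1460 → 14.6 cM.

14.6 cM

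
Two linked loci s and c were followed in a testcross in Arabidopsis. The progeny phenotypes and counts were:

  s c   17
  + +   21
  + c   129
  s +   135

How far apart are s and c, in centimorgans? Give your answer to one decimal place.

12.6 centimorgans

The two most frequent classes, + c (129) and s + (135), are the parental types, so the F1 was + c / s +.
The recombinant classes are + + and s c: 21 + 17 = 38.
Recombination frequency = 38/302 = 0.1258 ≈ 12.6%, i.e. 12.6 centimorgans.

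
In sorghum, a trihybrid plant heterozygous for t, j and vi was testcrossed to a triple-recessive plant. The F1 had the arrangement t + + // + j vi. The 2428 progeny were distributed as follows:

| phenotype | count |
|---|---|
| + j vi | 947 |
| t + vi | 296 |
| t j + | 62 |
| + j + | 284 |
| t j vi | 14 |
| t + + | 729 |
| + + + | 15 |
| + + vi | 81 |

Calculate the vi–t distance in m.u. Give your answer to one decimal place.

The two rarest classes, + + + and t j vi, are the double crossovers. Comparing them with the parentals, only the t allele has switched, so t is the middle locus and the order is j – t – vi.
Crossovers in the t–vi interval produce the single-crossover classes t + vi and + j + (296 + 284 = 580) plus the double crossovers (29).
RF(t–vi) = (580 + 29) / 2428 = 609/2428 = 0.2508 → 25.1 m.u.

25.1 m.u.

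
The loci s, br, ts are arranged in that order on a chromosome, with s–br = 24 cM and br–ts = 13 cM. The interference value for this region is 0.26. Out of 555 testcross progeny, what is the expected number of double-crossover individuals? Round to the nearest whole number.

13

Map distances give recombination frequencies of 0.240 and 0.130 for the two intervals.
With interference 0.26 (so coincidence = 0.74), expected double-crossover frequency = 0.240 × 0.130 × 0.74 = 0.02309.
Expected number = 0.02309 × 555 = 12.81 ≈ 13.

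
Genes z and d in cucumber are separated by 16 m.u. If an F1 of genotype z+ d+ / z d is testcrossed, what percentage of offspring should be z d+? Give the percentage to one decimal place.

8.0%

A map distance of 16 m.u. corresponds to a recombination frequency of 0.160.
The F1 is z+ d+ / z d, so z d+ is a recombinant gamete class with expected frequency r/2 = 0.160/2 = 0.0800.
That is 0.0800 = 8.0% of the progeny.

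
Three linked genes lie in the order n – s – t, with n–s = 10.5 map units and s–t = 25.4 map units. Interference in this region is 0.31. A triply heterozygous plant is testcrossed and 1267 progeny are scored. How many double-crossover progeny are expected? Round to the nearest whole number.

23

Map distances give recombination frequencies of 0.105 and 0.254 for the two intervals.
With interference 0.31 (so coincidence = 0.69), expected double-crossover frequency = 0.105 × 0.254 × 0.69 = 0.01840.
Expected number = 0.01840 × 1267 = 23.32 ≈ 23.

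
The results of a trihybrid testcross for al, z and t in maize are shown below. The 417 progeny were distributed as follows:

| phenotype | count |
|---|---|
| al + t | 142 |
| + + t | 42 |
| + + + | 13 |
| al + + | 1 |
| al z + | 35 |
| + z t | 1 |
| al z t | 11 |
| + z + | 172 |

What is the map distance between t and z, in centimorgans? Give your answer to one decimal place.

6.2 centimorgans

The two most frequent reciprocal classes, + z + and al + t, are the parental types, so the F1 was + z + / al + t.
The two rarest classes, + z t and al + +, are the double crossovers. Comparing them with the parentals, only the t allele has switched, so t is the middle locus and the order is al – t – z.
Crossovers in the t–z interval produce the single-crossover classes + + + and al z t (13 + 11 = 24) plus the double crossovers (2).
RF(t–z) = (24 + 2) / 417 = 26/417 = 0.0624 → 6.2 centimorgans.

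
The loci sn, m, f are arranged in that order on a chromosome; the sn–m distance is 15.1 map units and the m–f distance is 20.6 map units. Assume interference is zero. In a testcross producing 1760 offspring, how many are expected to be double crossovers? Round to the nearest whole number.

55

Map distances give recombination frequencies of 0.151 and 0.206 for the two intervals.
With no interference, expected double-crossover frequency = 0.151 × 0.206 = 0.03111.
Expected number = 0.03111 × 1760 = 54.75 ≈ 55.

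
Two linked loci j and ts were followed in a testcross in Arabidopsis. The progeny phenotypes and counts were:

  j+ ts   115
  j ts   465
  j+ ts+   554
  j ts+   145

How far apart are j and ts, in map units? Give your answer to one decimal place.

The two most frequent classes, j+ ts+ (554) and j ts (465), are the parental types, so the F1 was j+ ts+ / j ts.
The recombinant classes are j+ ts and j ts+: 115 + 145 = 260.
Recombination frequency = 260/1279 = 0.2033 ≈ 20.3%, i.e. 20.3 map units.

20.3 map units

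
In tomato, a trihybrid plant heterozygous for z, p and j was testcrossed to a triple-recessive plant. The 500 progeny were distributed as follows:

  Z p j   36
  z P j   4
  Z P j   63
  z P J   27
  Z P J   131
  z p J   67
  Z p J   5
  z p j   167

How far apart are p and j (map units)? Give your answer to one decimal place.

27.8 map units

The two most frequent reciprocal classes, z p j and Z P J, are the parental types, so the F1 was z p j / Z P J.
The two rarest classes, z P j and Z p J, are the double crossovers. Comparing them with the parentals, only the p allele has switched, so p is the middle locus and the order is j – p – z.
Crossovers in the j–p interval produce the single-crossover classes z p J and Z P j (67 + 63 = 130) plus the double crossovers (9).
RF(j–p) = (130 + 9) / 500 = 139/500 = 0.2780 → 27.8 map units.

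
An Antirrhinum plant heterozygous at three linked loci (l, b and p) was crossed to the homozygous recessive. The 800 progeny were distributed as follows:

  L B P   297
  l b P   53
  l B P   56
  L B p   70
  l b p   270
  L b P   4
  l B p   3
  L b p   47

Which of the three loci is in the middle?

b

The two most frequent reciprocal classes, l b p and L B P, are the parental types, so the F1 was l b p / L B P.
The two rarest classes, l B p and L b P, are the double crossovers. Comparing them with the parentals, only the b allele has switched, so b is the middle locus and the order is l – b – p.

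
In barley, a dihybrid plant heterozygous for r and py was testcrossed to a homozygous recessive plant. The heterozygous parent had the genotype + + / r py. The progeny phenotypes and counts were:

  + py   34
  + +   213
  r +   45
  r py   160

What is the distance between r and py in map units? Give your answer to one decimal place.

The recombinant classes are + py and r +: 34 + 45 = 79.
Recombination frequency = 79/452 = 0.1748 ≈ 17.5%, i.e. 17.5 map units.

17.5 map units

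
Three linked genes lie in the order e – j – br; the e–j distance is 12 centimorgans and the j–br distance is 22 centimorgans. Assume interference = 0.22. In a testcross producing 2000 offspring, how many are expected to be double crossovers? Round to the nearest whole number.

Map distances give recombination frequencies of 0.120 and 0.220 for the two intervals.
With interference 0.22 (so coincidence = 0.78), expected double-crossover frequency = 0.120 × 0.220 × 0.78 = 0.02059.
Expected number = 0.02059 × 2000 = 41.18 ≈ 41.

41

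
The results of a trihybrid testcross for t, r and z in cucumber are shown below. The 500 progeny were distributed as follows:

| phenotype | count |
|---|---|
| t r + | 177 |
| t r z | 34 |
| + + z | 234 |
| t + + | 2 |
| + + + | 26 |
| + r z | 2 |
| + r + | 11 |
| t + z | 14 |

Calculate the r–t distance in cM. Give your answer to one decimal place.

5.8 cM

The two most frequent reciprocal classes, t r + and + + z, are the parental types, so the F1 was t r + / + + z.
The two rarest classes, t + + and + r z, are the double crossovers. Comparing them with the parentals, only the r allele has switched, so r is the middle locus and the order is z – r – t.
Crossovers in the r–t interval produce the single-crossover classes + r + and t + z (11 + 14 = 25) plus the double crossovers (4).
RF(r–t) = (25 + 4) / 500 = 29/500 = 0.0580 → 5.8 cM.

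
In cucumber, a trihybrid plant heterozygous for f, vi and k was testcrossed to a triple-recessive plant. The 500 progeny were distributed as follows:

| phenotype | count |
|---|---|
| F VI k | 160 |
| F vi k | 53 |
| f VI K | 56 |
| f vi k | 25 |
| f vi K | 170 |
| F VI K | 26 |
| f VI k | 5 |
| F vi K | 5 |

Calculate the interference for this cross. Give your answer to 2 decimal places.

The two most frequent reciprocal classes, f vi K and F VI k, are the parental types, so the F1 was f vi K / F VI k.
The two rarest classes, F vi K and f VI k, are the double crossovers. Comparing them with the parentals, only the f allele has switched, so f is the middle locus and the order is k – f – vi.
k–f: (51 + 10)/500 = 0.1220; f–vi: (109 + 10)/500 = 0.2380.
Expected DCO frequency = 0.1220 × 0.2380 ≈ 0.02904; observed = 10/500 ≈ 0.02000.
Coefficient of coincidence = 0.02000/0.02904 ≈ 0.69; interference = 1 − 0.69 = 0.31.

0.31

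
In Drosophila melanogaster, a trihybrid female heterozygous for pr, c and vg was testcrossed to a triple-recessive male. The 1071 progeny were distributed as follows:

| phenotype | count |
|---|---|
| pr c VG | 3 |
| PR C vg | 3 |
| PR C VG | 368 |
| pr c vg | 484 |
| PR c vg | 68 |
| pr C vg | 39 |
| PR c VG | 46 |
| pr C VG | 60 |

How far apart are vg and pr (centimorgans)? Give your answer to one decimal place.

The two most frequent reciprocal classes, PR C VG and pr c vg, are the parental types, so the F1 was PR C VG / pr c vg.
The two rarest classes, PR C vg and pr c VG, are the double crossovers. Comparing them with the parentals, only the vg allele has switched, so vg is the middle locus and the order is pr – vg – c.
Crossovers in the pr–vg interval produce the single-crossover classes pr C VG and PR c vg (60 + 68 = 128) plus the double crossovers (6).
RF(pr–vg) = (128 + 6) / 1071 = 134/1071 = 0.1251 → 12.5 centimorgans.

12.5 centimorgans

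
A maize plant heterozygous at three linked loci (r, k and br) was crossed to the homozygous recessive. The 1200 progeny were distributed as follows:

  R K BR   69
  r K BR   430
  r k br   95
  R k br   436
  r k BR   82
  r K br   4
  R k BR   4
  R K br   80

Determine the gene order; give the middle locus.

br

The two most frequent reciprocal classes, r K BR and R k br, are the parental types, so the F1 was r K BR / R k br.
The two rarest classes, r K br and R k BR, are the double crossovers. Comparing them with the parentals, only the br allele has switched, so br is the middle locus and the order is k – br – r.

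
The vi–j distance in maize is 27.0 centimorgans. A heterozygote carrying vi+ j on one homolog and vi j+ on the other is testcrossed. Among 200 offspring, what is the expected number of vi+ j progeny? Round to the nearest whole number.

73

A map distance of 27.0 centimorgans corresponds to a recombination frequency of 0.270.
The F1 is vi+ j / vi j+, so vi+ j is a parental gamete class with expected frequency (1 − r)/2 = 0.730/2 = 0.3650.
Expected number = 0.3650 × 200 = 73.00 ≈ 73.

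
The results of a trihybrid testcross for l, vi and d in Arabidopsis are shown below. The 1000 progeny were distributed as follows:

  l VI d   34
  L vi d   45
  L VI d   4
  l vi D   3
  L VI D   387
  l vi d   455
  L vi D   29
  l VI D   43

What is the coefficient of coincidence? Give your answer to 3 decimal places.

The two most frequent reciprocal classes, l vi d and L VI D, are the parental types, so the F1 was l vi d / L VI D.
The two rarest classes, l vi D and L VI d, are the double crossovers. Comparing them with the parentals, only the d allele has switched, so d is the middle locus and the order is vi – d – l.
vi–d: (63 + 7)/1000 = 0.0700; d–l: (88 + 7)/1000 = 0.0950.
Expected DCO frequency = 0.0700 × 0.0950 ≈ 0.00665; observed = 7/1000 ≈ 0.00700.
Coefficient of coincidence = 0.00700/0.00665 ≈ 1.053.

1.053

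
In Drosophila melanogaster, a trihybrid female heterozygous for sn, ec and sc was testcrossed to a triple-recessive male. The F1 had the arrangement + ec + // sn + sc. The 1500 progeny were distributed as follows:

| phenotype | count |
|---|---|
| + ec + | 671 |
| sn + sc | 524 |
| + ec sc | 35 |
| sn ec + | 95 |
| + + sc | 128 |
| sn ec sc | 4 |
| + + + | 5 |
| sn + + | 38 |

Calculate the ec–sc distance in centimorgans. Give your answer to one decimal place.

The two rarest classes, + + + and sn ec sc, are the double crossovers. Comparing them with the parentals, only the ec allele has switched, so ec is the middle locus and the order is sc – ec – sn.
Crossovers in the sc–ec interval produce the single-crossover classes + ec sc and sn + + (35 + 38 = 73) plus the double crossovers (9).
RF(sc–ec) = (73 + 9) / 1500 = 82/1500 = 0.0547 → 5.5 centimorgans.

5.5 centimorgans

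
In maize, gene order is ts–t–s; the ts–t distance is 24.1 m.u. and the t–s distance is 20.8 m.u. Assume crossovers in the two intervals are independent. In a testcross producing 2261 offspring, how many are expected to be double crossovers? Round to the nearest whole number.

Map distances give recombination frequencies of 0.241 and 0.208 for the two intervals.
With no interference, expected double-crossover frequency = 0.241 × 0.208 = 0.05013.
Expected number = 0.05013 × 2261 = 113.34 ≈ 113.

113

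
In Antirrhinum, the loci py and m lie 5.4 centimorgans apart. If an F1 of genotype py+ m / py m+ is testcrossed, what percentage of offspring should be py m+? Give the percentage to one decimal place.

A map distance of 5.4 centimorgans corresponds to a recombination frequency of 0.054.
The F1 is py+ m / py m+, so py m+ is a parental gamete class with expected frequency (1 − r)/2 = 0.946/2 = 0.4730.
That is 0.4730 = 47.3% of the progeny.

47.3%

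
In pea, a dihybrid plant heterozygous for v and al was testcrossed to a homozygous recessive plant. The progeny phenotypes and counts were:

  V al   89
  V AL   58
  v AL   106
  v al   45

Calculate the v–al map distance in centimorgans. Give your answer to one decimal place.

34.6 centimorgans

The two most frequent classes, V al (89) and v AL (106), are the parental types, so the F1 was V al / v AL.
The recombinant classes are V AL and v al: 58 + 45 = 103.
Recombination frequency = 103/298 = 0.3456 ≈ 34.6%, i.e. 34.6 centimorgans.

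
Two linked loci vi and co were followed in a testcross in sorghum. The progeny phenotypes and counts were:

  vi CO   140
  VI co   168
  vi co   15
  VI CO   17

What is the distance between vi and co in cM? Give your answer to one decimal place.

9.4 cM

The two most frequent classes, VI co (168) and vi CO (140), are the parental types, so the F1 was VI co / vi CO.
The recombinant classes are VI CO and vi co: 17 + 15 = 32.
Recombination frequency = 32/340 = 0.0941 ≈ 9.4%, i.e. 9.4 cM.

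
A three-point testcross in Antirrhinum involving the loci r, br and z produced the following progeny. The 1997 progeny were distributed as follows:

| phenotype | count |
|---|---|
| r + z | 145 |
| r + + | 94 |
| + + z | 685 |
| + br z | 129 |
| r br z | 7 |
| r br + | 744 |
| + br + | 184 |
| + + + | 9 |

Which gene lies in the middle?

The two most frequent reciprocal classes, + + z and r br +, are the parental types, so the F1 was + + z / r br +.
The two rarest classes, + + + and r br z, are the double crossovers. Comparing them with the parentals, only the z allele has switched, so z is the middle locus and the order is r – z – br.

z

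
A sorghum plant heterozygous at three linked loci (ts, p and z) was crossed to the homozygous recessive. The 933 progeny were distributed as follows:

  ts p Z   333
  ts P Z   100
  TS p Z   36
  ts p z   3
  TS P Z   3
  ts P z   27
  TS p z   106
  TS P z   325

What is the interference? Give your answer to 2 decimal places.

The two most frequent reciprocal classes, ts p Z and TS P z, are the parental types, so the F1 was ts p Z / TS P z.
The two rarest classes, ts p z and TS P Z, are the double crossovers. Comparing them with the parentals, only the z allele has switched, so z is the middle locus and the order is ts – z – p.
ts–z: (63 + 6)/933 = 0.0740; z–p: (206 + 6)/933 = 0.2272.
Expected DCO frequency = 0.0740 × 0.2272 ≈ 0.01681; observed = 6/933 ≈ 0.00643.
Coefficient of coincidence = 0.00643/0.01681 ≈ 0.38; interference = 1 − 0.38 = 0.62.

0.62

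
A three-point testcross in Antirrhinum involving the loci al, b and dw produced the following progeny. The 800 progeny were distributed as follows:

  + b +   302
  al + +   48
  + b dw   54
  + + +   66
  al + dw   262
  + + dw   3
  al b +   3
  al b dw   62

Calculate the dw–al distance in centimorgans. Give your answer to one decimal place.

The two most frequent reciprocal classes, al + dw and + b +, are the parental types, so the F1 was al + dw / + b +.
The two rarest classes, + + dw and al b +, are the double crossovers. Comparing them with the parentals, only the al allele has switched, so al is the middle locus and the order is b – al – dw.
Crossovers in the al–dw interval produce the single-crossover classes al + + and + b dw (48 + 54 = 102) plus the double crossovers (6).
RF(al–dw) = (102 + 6) / 800 = 108/800 = 0.1350 → 13.5 centimorgans.

13.5 centimorgans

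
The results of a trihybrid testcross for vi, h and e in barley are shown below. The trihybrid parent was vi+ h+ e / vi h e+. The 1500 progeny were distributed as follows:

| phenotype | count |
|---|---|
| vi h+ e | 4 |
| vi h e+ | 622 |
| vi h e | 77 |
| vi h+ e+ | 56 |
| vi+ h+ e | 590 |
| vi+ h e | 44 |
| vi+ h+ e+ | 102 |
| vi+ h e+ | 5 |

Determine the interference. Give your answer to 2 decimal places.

The two rarest classes, vi h+ e and vi+ h e+, are the double crossovers. Comparing them with the parentals, only the vi allele has switched, so vi is the middle locus and the order is e – vi – h.
e–vi: (179 + 9)/1500 = 0.1253; vi–h: (100 + 9)/1500 = 0.0727.
Expected DCO frequency = 0.1253 × 0.0727 ≈ 0.00911; observed = 9/1500 ≈ 0.00600.
Coefficient of coincidence = 0.00600/0.00911 ≈ 0.66; interference = 1 − 0.66 = 0.34.

0.34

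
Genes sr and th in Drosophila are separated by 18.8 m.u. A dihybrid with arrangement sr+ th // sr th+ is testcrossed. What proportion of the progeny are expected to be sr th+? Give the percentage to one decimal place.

A map distance of 18.8 m.u. corresponds to a recombination frequency of 0.188.
The F1 is sr+ th / sr th+, so sr th+ is a parental gamete class with expected frequency (1 − r)/2 = 0.812/2 = 0.4060.
That is 0.4060 = 40.6% of the progeny.

40.6%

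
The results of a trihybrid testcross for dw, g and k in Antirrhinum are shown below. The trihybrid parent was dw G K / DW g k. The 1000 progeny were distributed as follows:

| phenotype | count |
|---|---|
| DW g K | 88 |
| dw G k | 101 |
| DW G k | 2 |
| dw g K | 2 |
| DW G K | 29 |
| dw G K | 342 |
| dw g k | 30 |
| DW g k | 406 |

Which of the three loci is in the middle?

The two rarest classes, dw g K and DW G k, are the double crossovers. Comparing them with the parentals, only the g allele has switched, so g is the middle locus and the order is dw – g – k.

g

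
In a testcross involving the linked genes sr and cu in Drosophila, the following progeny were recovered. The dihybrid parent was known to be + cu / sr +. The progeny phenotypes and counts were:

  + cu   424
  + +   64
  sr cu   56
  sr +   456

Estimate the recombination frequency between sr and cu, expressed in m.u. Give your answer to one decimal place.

The recombinant classes are + + and sr cu: 64 + 56 = 120.
Recombination frequency = 120/1000 = 0.1200 ≈ 12.0%, i.e. 12.0 m.u.

12.0 m.u.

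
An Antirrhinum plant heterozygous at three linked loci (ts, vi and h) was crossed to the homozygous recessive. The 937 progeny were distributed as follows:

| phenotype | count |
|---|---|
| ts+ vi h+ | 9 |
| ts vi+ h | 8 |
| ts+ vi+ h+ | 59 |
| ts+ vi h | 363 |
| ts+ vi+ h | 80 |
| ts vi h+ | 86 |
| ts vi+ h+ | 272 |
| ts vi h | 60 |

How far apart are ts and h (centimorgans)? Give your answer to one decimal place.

14.5 centimorgans

The two most frequent reciprocal classes, ts vi+ h+ and ts+ vi h, are the parental types, so the F1 was ts vi+ h+ / ts+ vi h.
The two rarest classes, ts vi+ h and ts+ vi h+, are the double crossovers. Comparing them with the parentals, only the h allele has switched, so h is the middle locus and the order is ts – h – vi.
Crossovers in the ts–h interval produce the single-crossover classes ts+ vi+ h+ and ts vi h (59 + 60 = 119) plus the double crossovers (17).
RF(ts–h) = (119 + 17) / 937 = 136/937 = 0.1451 → 14.5 centimorgans.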